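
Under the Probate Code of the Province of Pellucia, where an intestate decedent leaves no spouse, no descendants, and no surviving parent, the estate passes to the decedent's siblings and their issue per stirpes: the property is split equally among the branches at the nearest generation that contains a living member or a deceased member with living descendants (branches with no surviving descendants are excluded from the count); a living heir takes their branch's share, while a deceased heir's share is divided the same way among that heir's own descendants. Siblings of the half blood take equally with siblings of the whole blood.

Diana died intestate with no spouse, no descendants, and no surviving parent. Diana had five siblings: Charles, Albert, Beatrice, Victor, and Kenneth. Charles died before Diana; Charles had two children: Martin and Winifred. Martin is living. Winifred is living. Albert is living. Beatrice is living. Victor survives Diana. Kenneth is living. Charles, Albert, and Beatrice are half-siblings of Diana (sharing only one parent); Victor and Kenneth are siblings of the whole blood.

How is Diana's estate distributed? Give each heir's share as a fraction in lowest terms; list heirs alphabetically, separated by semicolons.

Albert 1/5; Beatrice 1/5; Kenneth 1/5; Martin 1/10; Victor 1/5; Winifred 1/10

No spouse, descendants, or parent survives, so the estate passes to Diana's siblings per stirpes.
Half-blood and whole-blood siblings take equally under the stated rule.
The estate is divided into 5 equal shares of 1/5 among Charles, Albert, Beatrice, Victor, Kenneth.
Charles predeceased; the 1/5 allotted to Charles's branch passes to Charles's issue by representation.
The 1/5 is divided into 2 equal shares of 1/10 among Martin, Winifred.
Martin is living and takes 1/10.
Winifred is living and takes 1/10.
Albert is living and takes 1/5.
Beatrice is living and takes 1/5.
Victor is living and takes 1/5.
Kenneth is living and takes 1/5.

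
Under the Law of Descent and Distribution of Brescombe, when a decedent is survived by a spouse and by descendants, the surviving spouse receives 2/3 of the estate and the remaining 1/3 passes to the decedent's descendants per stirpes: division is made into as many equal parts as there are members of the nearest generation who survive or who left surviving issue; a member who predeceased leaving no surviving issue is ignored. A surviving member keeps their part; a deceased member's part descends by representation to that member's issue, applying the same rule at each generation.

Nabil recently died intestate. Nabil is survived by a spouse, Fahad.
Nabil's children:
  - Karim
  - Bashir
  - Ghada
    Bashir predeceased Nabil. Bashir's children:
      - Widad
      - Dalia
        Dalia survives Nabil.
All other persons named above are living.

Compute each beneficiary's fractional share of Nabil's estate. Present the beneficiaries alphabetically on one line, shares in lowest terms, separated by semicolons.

Dalia 1/18; Fahad 2/3; Ghada 1/9; Karim 1/9; Widad 1/18

Fahad, as surviving spouse, takes 2/3.
The remaining 1/3 passes to Nabil's descendants per stirpes.
The 1/3 is divided into 3 equal shares of 1/9 among Karim, Bashir, Ghada.
Karim is living and takes 1/9.
Bashir predeceased; the 1/9 allotted to Bashir's branch passes to Bashir's issue by representation.
The 1/9 is divided into 2 equal shares of 1/18 among Widad, Dalia.
Widad is living and takes 1/18.
Dalia is living and takes 1/18.
Ghada is living and takes 1/9.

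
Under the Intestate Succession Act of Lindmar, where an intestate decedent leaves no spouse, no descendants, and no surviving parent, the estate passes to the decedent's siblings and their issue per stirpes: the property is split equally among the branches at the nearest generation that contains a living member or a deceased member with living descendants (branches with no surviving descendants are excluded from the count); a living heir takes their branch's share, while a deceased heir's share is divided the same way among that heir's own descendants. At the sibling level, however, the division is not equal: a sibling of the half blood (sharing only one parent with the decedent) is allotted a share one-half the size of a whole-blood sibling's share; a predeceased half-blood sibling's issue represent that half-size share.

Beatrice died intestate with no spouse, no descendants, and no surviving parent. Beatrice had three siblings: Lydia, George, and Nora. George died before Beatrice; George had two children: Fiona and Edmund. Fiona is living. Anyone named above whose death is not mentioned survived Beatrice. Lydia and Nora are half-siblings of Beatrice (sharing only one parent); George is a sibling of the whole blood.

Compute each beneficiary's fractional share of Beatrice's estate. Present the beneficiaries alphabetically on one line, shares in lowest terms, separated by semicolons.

No spouse, descendants, or parent survives, so the estate passes to Beatrice's siblings per stirpes.
Half-blood siblings count for one-half the weight of whole-blood siblings at the initial division.
Dividing 1 in proportion to weights (total weight 2): Lydia (weight 1/2) → 1/4; George (weight 1) → 1/2; Nora (weight 1/2) → 1/4.
Lydia is living and takes 1/4.
George predeceased; the 1/2 allotted to George's branch passes to George's issue by representation.
The 1/2 is divided into 2 equal shares of 1/4 among Fiona, Edmund.
Fiona is living and takes 1/4.
Edmund is living and takes 1/4.
Nora is living and takes 1/4.

Edmund 1/4; Fiona 1/4; Lydia 1/4; Nora 1/4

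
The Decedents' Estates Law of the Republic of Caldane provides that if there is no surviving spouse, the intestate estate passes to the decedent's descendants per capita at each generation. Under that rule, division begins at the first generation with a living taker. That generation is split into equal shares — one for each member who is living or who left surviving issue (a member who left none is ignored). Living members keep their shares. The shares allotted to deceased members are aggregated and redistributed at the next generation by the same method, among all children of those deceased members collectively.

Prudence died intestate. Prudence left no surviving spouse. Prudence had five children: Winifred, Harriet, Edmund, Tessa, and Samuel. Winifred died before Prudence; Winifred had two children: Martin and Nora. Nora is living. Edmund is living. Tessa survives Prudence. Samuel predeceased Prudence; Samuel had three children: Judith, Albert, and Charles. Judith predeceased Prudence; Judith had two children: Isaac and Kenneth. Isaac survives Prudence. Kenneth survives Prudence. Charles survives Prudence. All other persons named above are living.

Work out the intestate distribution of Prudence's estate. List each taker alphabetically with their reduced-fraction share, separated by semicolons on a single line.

There is no surviving spouse, so the entire estate passes to Prudence's descendants per capita at each generation.
At generation 1 (Winifred, Harriet, Edmund, Tessa, Samuel) there are 5 shares of (1)/5 = 1/5 each.
Living: Harriet, Edmund, and Tessa — each takes 1/5.
Deceased: Winifred and Samuel. Their combined 2/5 is pooled and carried to generation 2.
At generation 2 (Martin, Nora, Judith, Albert, Charles) there are 5 shares of (2/5)/5 = 2/25 each.
Living: Martin, Nora, Albert, and Charles — each takes 2/25.
Deceased: Judith. That 2/25 share is carried to generation 3.
At generation 3 (Isaac, Kenneth) there are 2 shares of (2/25)/2 = 1/25 each.
Living: Isaac and Kenneth — each takes 1/25.

Albert 2/25; Charles 2/25; Edmund 1/5; Harriet 1/5; Isaac 1/25; Kenneth 1/25; Martin 2/25; Nora 2/25; Tessa 1/5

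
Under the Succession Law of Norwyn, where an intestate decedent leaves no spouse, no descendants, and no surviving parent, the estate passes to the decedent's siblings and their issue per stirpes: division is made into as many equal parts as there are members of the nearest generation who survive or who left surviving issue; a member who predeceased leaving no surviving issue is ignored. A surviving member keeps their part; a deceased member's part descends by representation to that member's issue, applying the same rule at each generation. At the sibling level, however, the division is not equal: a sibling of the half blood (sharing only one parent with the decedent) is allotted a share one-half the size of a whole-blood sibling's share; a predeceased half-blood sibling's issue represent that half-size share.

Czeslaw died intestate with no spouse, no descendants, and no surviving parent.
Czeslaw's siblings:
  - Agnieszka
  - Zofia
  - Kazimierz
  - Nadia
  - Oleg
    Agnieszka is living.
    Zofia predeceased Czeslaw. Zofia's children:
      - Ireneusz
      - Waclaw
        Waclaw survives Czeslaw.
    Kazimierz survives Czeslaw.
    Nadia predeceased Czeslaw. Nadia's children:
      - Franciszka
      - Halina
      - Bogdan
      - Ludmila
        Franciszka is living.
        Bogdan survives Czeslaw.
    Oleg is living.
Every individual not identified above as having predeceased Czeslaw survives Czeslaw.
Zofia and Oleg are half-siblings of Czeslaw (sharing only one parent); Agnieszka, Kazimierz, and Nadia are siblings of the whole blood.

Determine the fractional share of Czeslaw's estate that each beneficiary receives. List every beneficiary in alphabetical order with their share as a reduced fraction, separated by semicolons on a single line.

No spouse, descendants, or parent survives, so the estate passes to Czeslaw's siblings per stirpes.
Half-blood siblings count for one-half the weight of whole-blood siblings at the initial division.
Dividing 1 in proportion to weights (total weight 4): Agnieszka (weight 1) → 1/4; Zofia (weight 1/2) → 1/8; Kazimierz (weight 1) → 1/4; Nadia (weight 1) → 1/4; Oleg (weight 1/2) → 1/8.
Agnieszka is living and takes 1/4.
Zofia predeceased; the 1/8 allotted to Zofia's branch passes to Zofia's issue by representation.
The 1/8 is divided into 2 equal shares of 1/16 among Ireneusz, Waclaw.
Ireneusz is living and takes 1/16.
Waclaw is living and takes 1/16.
Kazimierz is living and takes 1/4.
Nadia predeceased; the 1/4 allotted to Nadia's branch passes to Nadia's issue by representation.
The 1/4 is divided into 4 equal shares of 1/16 among Franciszka, Halina, Bogdan, Ludmila.
Franciszka is living and takes 1/16.
Halina is living and takes 1/16.
Bogdan is living and takes 1/16.
Ludmila is living and takes 1/16.
Oleg is living and takes 1/8.

Agnieszka 1/4; Bogdan 1/16; Franciszka 1/16; Halina 1/16; Ireneusz 1/16; Kazimierz 1/4; Ludmila 1/16; Oleg 1/8; Waclaw 1/16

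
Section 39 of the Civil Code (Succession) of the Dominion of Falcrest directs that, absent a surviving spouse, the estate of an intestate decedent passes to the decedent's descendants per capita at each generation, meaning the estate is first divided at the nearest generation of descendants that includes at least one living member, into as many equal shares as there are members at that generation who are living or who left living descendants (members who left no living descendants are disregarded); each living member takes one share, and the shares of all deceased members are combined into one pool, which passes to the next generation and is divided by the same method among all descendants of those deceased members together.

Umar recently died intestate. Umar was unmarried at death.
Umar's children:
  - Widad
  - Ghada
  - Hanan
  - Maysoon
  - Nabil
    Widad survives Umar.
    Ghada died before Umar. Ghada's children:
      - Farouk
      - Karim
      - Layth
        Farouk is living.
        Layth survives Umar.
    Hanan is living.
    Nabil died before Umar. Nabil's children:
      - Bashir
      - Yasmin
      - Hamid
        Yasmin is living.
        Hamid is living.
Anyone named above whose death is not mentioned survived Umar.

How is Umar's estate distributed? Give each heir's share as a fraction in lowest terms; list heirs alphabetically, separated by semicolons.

There is no surviving spouse, so the entire estate passes to Umar's descendants per capita at each generation.
At generation 1 (Widad, Ghada, Hanan, Maysoon, Nabil) there are 5 shares of (1)/5 = 1/5 each.
Living: Widad, Hanan, and Maysoon — each takes 1/5.
Deceased: Ghada and Nabil. Their combined 2/5 is pooled and carried to generation 2.
At generation 2 (Farouk, Karim, Layth, Bashir, Yasmin, Hamid) there are 6 shares of (2/5)/6 = 1/15 each.
Living: Farouk, Karim, Layth, Bashir, Yasmin, and Hamid — each takes 1/15.

Bashir 1/15; Farouk 1/15; Hamid 1/15; Hanan 1/5; Karim 1/15; Layth 1/15; Maysoon 1/5; Widad 1/5; Yasmin 1/15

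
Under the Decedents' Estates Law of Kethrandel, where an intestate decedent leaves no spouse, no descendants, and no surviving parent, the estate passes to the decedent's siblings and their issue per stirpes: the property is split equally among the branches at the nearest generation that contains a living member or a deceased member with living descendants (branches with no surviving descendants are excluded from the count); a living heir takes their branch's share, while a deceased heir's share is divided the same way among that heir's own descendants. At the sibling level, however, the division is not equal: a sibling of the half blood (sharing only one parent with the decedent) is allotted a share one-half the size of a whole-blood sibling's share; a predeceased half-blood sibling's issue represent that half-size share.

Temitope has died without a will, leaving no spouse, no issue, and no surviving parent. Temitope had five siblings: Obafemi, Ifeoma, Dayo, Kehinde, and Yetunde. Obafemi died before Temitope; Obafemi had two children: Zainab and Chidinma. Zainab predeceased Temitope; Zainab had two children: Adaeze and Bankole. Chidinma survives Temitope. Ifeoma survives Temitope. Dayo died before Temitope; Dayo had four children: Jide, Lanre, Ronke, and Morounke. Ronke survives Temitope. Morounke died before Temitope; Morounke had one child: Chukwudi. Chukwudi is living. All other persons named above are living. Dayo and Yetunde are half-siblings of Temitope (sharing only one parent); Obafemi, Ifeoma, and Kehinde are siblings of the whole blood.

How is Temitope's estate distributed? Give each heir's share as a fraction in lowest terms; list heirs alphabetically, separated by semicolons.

Adaeze 1/16; Bankole 1/16; Chidinma 1/8; Chukwudi 1/32; Ifeoma 1/4; Jide 1/32; Kehinde 1/4; Lanre 1/32; Ronke 1/32; Yetunde 1/8

No spouse, descendants, or parent survives, so the estate passes to Temitope's siblings per stirpes.
Half-blood siblings count for one-half the weight of whole-blood siblings at the initial division.
Dividing 1 in proportion to weights (total weight 4): Obafemi (weight 1) → 1/4; Ifeoma (weight 1) → 1/4; Dayo (weight 1/2) → 1/8; Kehinde (weight 1) → 1/4; Yetunde (weight 1/2) → 1/8.
Obafemi predeceased; the 1/4 allotted to Obafemi's branch passes to Obafemi's issue by representation.
The 1/4 is divided into 2 equal shares of 1/8 among Zainab, Chidinma.
Zainab predeceased; the 1/8 allotted to Zainab's branch passes to Zainab's issue by representation.
The 1/8 is divided into 2 equal shares of 1/16 among Adaeze, Bankole.
Adaeze is living and takes 1/16.
Bankole is living and takes 1/16.
Chidinma is living and takes 1/8.
Ifeoma is living and takes 1/4.
Dayo predeceased; the 1/8 allotted to Dayo's branch passes to Dayo's issue by representation.
The 1/8 is divided into 4 equal shares of 1/32 among Jide, Lanre, Ronke, Morounke.
Jide is living and takes 1/32.
Lanre is living and takes 1/32.
Ronke is living and takes 1/32.
Morounke predeceased; the 1/32 allotted to Morounke's branch passes to Morounke's issue by representation.
Chukwudi is the sole taker at this level and receives the full 1/32.
Kehinde is living and takes 1/4.
Yetunde is living and takes 1/8.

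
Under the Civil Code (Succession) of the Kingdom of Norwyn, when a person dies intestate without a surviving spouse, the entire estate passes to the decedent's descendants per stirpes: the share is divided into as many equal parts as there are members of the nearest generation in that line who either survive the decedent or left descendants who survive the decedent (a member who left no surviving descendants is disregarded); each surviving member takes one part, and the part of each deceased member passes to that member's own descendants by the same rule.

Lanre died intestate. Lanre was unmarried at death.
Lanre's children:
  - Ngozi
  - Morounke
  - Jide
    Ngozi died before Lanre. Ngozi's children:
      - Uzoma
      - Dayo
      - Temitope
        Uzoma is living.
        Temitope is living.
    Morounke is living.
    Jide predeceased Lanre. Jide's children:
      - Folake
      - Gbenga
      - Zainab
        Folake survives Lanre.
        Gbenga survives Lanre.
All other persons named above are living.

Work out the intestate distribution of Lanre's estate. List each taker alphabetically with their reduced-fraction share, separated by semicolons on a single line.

Dayo 1/9; Folake 1/9; Gbenga 1/9; Morounke 1/3; Temitope 1/9; Uzoma 1/9; Zainab 1/9

There is no surviving spouse, so the entire estate passes to Lanre's descendants per stirpes.
The estate is divided into 3 equal shares of 1/3 among Ngozi, Morounke, Jide.
Ngozi predeceased; the 1/3 allotted to Ngozi's branch passes to Ngozi's issue by representation.
The 1/3 is divided into 3 equal shares of 1/9 among Uzoma, Dayo, Temitope.
Uzoma is living and takes 1/9.
Dayo is living and takes 1/9.
Temitope is living and takes 1/9.
Morounke is living and takes 1/3.
Jide predeceased; the 1/3 allotted to Jide's branch passes to Jide's issue by representation.
The 1/3 is divided into 3 equal shares of 1/9 among Folake, Gbenga, Zainab.
Folake is living and takes 1/9.
Gbenga is living and takes 1/9.
Zainab is living and takes 1/9.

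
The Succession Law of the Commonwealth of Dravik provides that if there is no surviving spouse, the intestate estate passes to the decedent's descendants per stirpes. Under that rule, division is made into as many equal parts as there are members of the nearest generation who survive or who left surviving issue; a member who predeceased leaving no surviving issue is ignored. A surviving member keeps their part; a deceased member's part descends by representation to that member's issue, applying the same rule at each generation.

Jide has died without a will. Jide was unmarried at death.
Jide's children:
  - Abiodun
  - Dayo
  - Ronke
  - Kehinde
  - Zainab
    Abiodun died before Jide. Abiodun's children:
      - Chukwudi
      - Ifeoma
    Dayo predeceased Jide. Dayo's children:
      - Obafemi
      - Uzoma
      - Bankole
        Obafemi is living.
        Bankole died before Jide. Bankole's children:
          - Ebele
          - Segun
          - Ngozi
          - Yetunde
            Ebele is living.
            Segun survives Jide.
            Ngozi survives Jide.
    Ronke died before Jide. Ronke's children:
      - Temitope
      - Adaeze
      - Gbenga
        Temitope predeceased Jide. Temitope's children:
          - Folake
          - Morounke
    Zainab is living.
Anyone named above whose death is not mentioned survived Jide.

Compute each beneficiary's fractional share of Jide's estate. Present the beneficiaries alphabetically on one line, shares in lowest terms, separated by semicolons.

Adaeze 1/15; Chukwudi 1/10; Ebele 1/60; Folake 1/30; Gbenga 1/15; Ifeoma 1/10; Kehinde 1/5; Morounke 1/30; Ngozi 1/60; Obafemi 1/15; Segun 1/60; Uzoma 1/15; Yetunde 1/60; Zainab 1/5

There is no surviving spouse, so the entire estate passes to Jide's descendants per stirpes.
The estate is divided into 5 equal shares of 1/5 among Abiodun, Dayo, Ronke, Kehinde, Zainab.
Abiodun predeceased; the 1/5 allotted to Abiodun's branch passes to Abiodun's issue by representation.
The 1/5 is divided into 2 equal shares of 1/10 among Chukwudi, Ifeoma.
Chukwudi is living and takes 1/10.
Ifeoma is living and takes 1/10.
Dayo predeceased; the 1/5 allotted to Dayo's branch passes to Dayo's issue by representation.
The 1/5 is divided into 3 equal shares of 1/15 among Obafemi, Uzoma, Bankole.
Obafemi is living and takes 1/15.
Uzoma is living and takes 1/15.
Bankole predeceased; the 1/15 allotted to Bankole's branch passes to Bankole's issue by representation.
The 1/15 is divided into 4 equal shares of 1/60 among Ebele, Segun, Ngozi, Yetunde.
Ebele is living and takes 1/60.
Segun is living and takes 1/60.
Ngozi is living and takes 1/60.
Yetunde is living and takes 1/60.
Ronke predeceased; the 1/5 allotted to Ronke's branch passes to Ronke's issue by representation.
The 1/5 is divided into 3 equal shares of 1/15 among Temitope, Adaeze, Gbenga.
Temitope predeceased; the 1/15 allotted to Temitope's branch passes to Temitope's issue by representation.
The 1/15 is divided into 2 equal shares of 1/30 among Folake, Morounke.
Folake is living and takes 1/30.
Morounke is living and takes 1/30.
Adaeze is living and takes 1/15.
Gbenga is living and takes 1/15.
Kehinde is living and takes 1/5.
Zainab is living and takes 1/5.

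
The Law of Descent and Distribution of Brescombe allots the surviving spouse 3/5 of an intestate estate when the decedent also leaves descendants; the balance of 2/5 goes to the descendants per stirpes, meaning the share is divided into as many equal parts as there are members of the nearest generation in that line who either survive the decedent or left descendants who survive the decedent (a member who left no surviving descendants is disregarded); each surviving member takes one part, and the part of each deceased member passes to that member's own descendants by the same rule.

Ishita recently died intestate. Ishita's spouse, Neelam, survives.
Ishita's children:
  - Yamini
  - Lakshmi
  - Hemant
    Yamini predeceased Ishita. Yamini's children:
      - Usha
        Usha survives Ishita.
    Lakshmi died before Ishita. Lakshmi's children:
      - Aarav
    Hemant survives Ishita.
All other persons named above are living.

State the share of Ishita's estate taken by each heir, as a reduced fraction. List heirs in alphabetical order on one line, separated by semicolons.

Aarav 2/15; Hemant 2/15; Neelam 3/5; Usha 2/15

Neelam, as surviving spouse, takes 3/5.
The remaining 2/5 passes to Ishita's descendants per stirpes.
The 2/5 is divided into 3 equal shares of 2/15 among Yamini, Lakshmi, Hemant.
Yamini predeceased; the 2/15 allotted to Yamini's branch passes to Yamini's issue by representation.
Usha is the sole taker at this level and receives the full 2/15.
Lakshmi predeceased; the 2/15 allotted to Lakshmi's branch passes to Lakshmi's issue by representation.
Aarav is the sole taker at this level and receives the full 2/15.
Hemant is living and takes 2/15.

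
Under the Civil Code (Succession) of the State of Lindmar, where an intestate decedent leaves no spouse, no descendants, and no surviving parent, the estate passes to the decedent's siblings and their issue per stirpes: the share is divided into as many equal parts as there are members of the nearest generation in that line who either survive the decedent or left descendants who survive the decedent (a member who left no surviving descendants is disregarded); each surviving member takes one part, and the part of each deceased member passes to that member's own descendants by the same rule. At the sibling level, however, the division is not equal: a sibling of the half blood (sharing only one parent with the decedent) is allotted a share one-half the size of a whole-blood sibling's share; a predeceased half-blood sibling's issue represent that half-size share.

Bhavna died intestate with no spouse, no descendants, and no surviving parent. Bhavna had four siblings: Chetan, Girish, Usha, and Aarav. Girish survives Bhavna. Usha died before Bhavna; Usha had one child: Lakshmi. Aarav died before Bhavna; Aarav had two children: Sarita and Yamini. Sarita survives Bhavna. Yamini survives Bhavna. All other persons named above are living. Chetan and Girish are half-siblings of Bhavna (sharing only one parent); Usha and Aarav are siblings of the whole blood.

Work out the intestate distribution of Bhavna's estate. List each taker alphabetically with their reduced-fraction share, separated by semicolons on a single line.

Chetan 1/6; Girish 1/6; Lakshmi 1/3; Sarita 1/6; Yamini 1/6

No spouse, descendants, or parent survives, so the estate passes to Bhavna's siblings per stirpes.
Half-blood siblings count for one-half the weight of whole-blood siblings at the initial division.
Dividing 1 in proportion to weights (total weight 3): Chetan (weight 1/2) → 1/6; Girish (weight 1/2) → 1/6; Usha (weight 1) → 1/3; Aarav (weight 1) → 1/3.
Chetan is living and takes 1/6.
Girish is living and takes 1/6.
Usha predeceased; the 1/3 allotted to Usha's branch passes to Usha's issue by representation.
Lakshmi is the sole taker at this level and receives the full 1/3.
Aarav predeceased; the 1/3 allotted to Aarav's branch passes to Aarav's issue by representation.
The 1/3 is divided into 2 equal shares of 1/6 among Sarita, Yamini.
Sarita is living and takes 1/6.
Yamini is living and takes 1/6.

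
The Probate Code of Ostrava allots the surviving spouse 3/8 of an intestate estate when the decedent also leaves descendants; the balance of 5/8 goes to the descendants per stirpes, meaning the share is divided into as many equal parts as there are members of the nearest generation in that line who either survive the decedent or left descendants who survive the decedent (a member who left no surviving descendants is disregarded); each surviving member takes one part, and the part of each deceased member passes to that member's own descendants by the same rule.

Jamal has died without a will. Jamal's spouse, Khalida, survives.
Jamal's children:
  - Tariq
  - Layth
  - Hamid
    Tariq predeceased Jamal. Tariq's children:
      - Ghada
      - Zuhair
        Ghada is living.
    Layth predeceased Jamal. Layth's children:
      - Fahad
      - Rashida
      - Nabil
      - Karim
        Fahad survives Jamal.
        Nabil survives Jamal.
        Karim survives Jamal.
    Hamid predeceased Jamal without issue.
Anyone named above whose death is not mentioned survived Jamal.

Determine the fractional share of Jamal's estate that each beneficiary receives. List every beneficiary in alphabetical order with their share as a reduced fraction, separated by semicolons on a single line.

Fahad 5/64; Ghada 5/32; Karim 5/64; Khalida 3/8; Nabil 5/64; Rashida 5/64; Zuhair 5/32

Khalida, as surviving spouse, takes 3/8.
The remaining 5/8 passes to Jamal's descendants per stirpes.
Hamid left no surviving issue, so that branch lapses and is disregarded.
The 5/8 is divided into 2 equal shares of 5/16 among Tariq, Layth.
Tariq predeceased; the 5/16 allotted to Tariq's branch passes to Tariq's issue by representation.
The 5/16 is divided into 2 equal shares of 5/32 among Ghada, Zuhair.
Ghada is living and takes 5/32.
Zuhair is living and takes 5/32.
Layth predeceased; the 5/16 allotted to Layth's branch passes to Layth's issue by representation.
The 5/16 is divided into 4 equal shares of 5/64 among Fahad, Rashida, Nabil, Karim.
Fahad is living and takes 5/64.
Rashida is living and takes 5/64.
Nabil is living and takes 5/64.
Karim is living and takes 5/64.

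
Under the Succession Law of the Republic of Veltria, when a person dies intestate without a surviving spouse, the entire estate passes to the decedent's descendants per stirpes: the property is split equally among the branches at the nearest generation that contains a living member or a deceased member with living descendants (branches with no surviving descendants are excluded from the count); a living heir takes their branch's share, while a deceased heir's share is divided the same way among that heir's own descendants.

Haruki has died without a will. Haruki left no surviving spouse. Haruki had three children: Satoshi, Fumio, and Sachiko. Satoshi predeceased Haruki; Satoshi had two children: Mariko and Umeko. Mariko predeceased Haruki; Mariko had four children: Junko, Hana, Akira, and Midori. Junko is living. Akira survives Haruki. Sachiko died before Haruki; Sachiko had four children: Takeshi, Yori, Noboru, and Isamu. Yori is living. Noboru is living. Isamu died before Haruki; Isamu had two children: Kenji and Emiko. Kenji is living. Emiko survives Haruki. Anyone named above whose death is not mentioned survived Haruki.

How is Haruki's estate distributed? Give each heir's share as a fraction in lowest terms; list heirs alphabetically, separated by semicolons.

There is no surviving spouse, so the entire estate passes to Haruki's descendants per stirpes.
The estate is divided into 3 equal shares of 1/3 among Satoshi, Fumio, Sachiko.
Satoshi predeceased; the 1/3 allotted to Satoshi's branch passes to Satoshi's issue by representation.
The 1/3 is divided into 2 equal shares of 1/6 among Mariko, Umeko.
Mariko predeceased; the 1/6 allotted to Mariko's branch passes to Mariko's issue by representation.
The 1/6 is divided into 4 equal shares of 1/24 among Junko, Hana, Akira, Midori.
Junko is living and takes 1/24.
Hana is living and takes 1/24.
Akira is living and takes 1/24.
Midori is living and takes 1/24.
Umeko is living and takes 1/6.
Fumio is living and takes 1/3.
Sachiko predeceased; the 1/3 allotted to Sachiko's branch passes to Sachiko's issue by representation.
The 1/3 is divided into 4 equal shares of 1/12 among Takeshi, Yori, Noboru, Isamu.
Takeshi is living and takes 1/12.
Yori is living and takes 1/12.
Noboru is living and takes 1/12.
Isamu predeceased; the 1/12 allotted to Isamu's branch passes to Isamu's issue by representation.
The 1/12 is divided into 2 equal shares of 1/24 among Kenji, Emiko.
Kenji is living and takes 1/24.
Emiko is living and takes 1/24.

Akira 1/24; Emiko 1/24; Fumio 1/3; Hana 1/24; Junko 1/24; Kenji 1/24; Midori 1/24; Noboru 1/12; Takeshi 1/12; Umeko 1/6; Yori 1/12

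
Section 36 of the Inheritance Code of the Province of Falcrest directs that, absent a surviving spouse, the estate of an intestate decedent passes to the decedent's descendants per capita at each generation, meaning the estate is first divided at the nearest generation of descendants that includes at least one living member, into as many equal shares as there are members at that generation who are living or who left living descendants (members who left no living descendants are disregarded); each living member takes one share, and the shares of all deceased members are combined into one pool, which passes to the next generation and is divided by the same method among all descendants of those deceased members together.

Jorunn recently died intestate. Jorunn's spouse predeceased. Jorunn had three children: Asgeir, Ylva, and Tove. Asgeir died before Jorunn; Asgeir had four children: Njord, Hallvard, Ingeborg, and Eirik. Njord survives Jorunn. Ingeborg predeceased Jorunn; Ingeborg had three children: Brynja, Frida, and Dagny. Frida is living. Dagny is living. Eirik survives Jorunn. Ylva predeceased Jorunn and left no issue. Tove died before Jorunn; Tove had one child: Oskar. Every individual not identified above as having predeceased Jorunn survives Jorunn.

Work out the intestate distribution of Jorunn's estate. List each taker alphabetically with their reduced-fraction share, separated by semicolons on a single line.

Brynja 1/15; Dagny 1/15; Eirik 1/5; Frida 1/15; Hallvard 1/5; Njord 1/5; Oskar 1/5

There is no surviving spouse, so the entire estate passes to Jorunn's descendants per capita at each generation.
No one at generation 1 (Asgeir, Tove) is living; moving to the next generation.
At generation 2 (Njord, Hallvard, Ingeborg, Eirik, Oskar) there are 5 shares of (1)/5 = 1/5 each.
Living: Njord, Hallvard, Eirik, and Oskar — each takes 1/5.
Deceased: Ingeborg. That 1/5 share is carried to generation 3.
At generation 3 (Brynja, Frida, Dagny) there are 3 shares of (1/5)/3 = 1/15 each.
Living: Brynja, Frida, and Dagny — each takes 1/15.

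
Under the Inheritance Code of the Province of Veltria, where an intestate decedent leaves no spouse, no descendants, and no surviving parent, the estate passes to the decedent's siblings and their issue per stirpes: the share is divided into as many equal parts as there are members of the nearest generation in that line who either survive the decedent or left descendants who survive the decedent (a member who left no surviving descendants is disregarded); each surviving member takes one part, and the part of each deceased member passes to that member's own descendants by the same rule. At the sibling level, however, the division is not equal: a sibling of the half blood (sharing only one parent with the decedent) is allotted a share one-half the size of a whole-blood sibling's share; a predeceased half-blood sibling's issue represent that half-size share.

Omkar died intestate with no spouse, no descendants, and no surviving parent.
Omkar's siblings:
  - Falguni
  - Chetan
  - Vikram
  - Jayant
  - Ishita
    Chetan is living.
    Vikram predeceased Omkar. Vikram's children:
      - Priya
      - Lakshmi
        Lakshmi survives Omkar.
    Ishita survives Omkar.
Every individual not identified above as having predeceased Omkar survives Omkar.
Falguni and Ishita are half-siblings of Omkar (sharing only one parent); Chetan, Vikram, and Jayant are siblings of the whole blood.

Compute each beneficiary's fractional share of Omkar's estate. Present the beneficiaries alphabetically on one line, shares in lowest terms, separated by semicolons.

No spouse, descendants, or parent survives, so the estate passes to Omkar's siblings per stirpes.
Half-blood siblings count for one-half the weight of whole-blood siblings at the initial division.
Dividing 1 in proportion to weights (total weight 4): Falguni (weight 1/2) → 1/8; Chetan (weight 1) → 1/4; Vikram (weight 1) → 1/4; Jayant (weight 1) → 1/4; Ishita (weight 1/2) → 1/8.
Falguni is living and takes 1/8.
Chetan is living and takes 1/4.
Vikram predeceased; the 1/4 allotted to Vikram's branch passes to Vikram's issue by representation.
The 1/4 is divided into 2 equal shares of 1/8 among Priya, Lakshmi.
Priya is living and takes 1/8.
Lakshmi is living and takes 1/8.
Jayant is living and takes 1/4.
Ishita is living and takes 1/8.

Chetan 1/4; Falguni 1/8; Ishita 1/8; Jayant 1/4; Lakshmi 1/8; Priya 1/8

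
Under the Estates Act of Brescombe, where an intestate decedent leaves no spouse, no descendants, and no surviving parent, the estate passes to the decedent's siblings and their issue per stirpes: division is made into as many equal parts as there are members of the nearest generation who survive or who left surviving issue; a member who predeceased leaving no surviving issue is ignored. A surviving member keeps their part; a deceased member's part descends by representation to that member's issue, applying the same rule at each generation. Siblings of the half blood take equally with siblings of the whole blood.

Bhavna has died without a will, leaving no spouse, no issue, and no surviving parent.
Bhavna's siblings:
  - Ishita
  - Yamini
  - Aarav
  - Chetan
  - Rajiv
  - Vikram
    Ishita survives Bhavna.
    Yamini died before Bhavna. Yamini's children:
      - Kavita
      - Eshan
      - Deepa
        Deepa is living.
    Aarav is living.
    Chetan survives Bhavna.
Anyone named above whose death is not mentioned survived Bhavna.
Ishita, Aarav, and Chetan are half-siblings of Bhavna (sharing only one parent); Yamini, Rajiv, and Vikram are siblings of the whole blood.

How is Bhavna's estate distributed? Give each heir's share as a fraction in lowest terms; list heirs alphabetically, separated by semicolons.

Aarav 1/6; Chetan 1/6; Deepa 1/18; Eshan 1/18; Ishita 1/6; Kavita 1/18; Rajiv 1/6; Vikram 1/6

No spouse, descendants, or parent survives, so the estate passes to Bhavna's siblings per stirpes.
Half-blood and whole-blood siblings take equally under the stated rule.
The estate is divided into 6 equal shares of 1/6 among Ishita, Yamini, Aarav, Chetan, Rajiv, Vikram.
Ishita is living and takes 1/6.
Yamini predeceased; the 1/6 allotted to Yamini's branch passes to Yamini's issue by representation.
The 1/6 is divided into 3 equal shares of 1/18 among Kavita, Eshan, Deepa.
Kavita is living and takes 1/18.
Eshan is living and takes 1/18.
Deepa is living and takes 1/18.
Aarav is living and takes 1/6.
Chetan is living and takes 1/6.
Rajiv is living and takes 1/6.
Vikram is living and takes 1/6.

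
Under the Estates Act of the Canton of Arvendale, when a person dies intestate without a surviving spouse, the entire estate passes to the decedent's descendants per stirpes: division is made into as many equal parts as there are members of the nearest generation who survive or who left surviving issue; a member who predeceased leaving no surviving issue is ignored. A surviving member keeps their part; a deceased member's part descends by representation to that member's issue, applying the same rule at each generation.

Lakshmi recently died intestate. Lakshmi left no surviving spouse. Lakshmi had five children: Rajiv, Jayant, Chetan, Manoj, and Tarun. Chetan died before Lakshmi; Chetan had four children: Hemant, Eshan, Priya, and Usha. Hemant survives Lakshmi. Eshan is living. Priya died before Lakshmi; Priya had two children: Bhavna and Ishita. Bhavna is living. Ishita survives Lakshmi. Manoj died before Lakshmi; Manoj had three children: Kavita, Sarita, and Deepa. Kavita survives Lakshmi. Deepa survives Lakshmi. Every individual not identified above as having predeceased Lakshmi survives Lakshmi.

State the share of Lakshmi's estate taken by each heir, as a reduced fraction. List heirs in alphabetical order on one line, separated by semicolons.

There is no surviving spouse, so the entire estate passes to Lakshmi's descendants per stirpes.
The estate is divided into 5 equal shares of 1/5 among Rajiv, Jayant, Chetan, Manoj, Tarun.
Rajiv is living and takes 1/5.
Jayant is living and takes 1/5.
Chetan predeceased; the 1/5 allotted to Chetan's branch passes to Chetan's issue by representation.
The 1/5 is divided into 4 equal shares of 1/20 among Hemant, Eshan, Priya, Usha.
Hemant is living and takes 1/20.
Eshan is living and takes 1/20.
Priya predeceased; the 1/20 allotted to Priya's branch passes to Priya's issue by representation.
The 1/20 is divided into 2 equal shares of 1/40 among Bhavna, Ishita.
Bhavna is living and takes 1/40.
Ishita is living and takes 1/40.
Usha is living and takes 1/20.
Manoj predeceased; the 1/5 allotted to Manoj's branch passes to Manoj's issue by representation.
The 1/5 is divided into 3 equal shares of 1/15 among Kavita, Sarita, Deepa.
Kavita is living and takes 1/15.
Sarita is living and takes 1/15.
Deepa is living and takes 1/15.
Tarun is living and takes 1/5.

Bhavna 1/40; Deepa 1/15; Eshan 1/20; Hemant 1/20; Ishita 1/40; Jayant 1/5; Kavita 1/15; Rajiv 1/5; Sarita 1/15; Tarun 1/5; Usha 1/20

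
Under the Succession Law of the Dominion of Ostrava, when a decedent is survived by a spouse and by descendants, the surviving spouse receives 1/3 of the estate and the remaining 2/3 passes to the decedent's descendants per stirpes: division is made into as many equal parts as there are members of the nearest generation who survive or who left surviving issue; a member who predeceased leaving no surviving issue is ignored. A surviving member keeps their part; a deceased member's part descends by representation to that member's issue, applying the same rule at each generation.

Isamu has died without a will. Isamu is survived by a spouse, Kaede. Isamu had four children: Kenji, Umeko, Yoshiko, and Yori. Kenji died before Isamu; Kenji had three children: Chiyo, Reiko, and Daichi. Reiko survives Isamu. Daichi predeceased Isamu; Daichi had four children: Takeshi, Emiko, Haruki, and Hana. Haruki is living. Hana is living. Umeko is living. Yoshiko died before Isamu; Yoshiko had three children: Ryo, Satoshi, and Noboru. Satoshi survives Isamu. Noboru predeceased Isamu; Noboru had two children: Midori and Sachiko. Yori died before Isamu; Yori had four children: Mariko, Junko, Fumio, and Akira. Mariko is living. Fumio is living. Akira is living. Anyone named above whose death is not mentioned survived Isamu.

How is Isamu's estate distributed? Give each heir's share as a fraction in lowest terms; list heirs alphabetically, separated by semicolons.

Akira 1/24; Chiyo 1/18; Emiko 1/72; Fumio 1/24; Hana 1/72; Haruki 1/72; Junko 1/24; Kaede 1/3; Mariko 1/24; Midori 1/36; Reiko 1/18; Ryo 1/18; Sachiko 1/36; Satoshi 1/18; Takeshi 1/72; Umeko 1/6

Kaede, as surviving spouse, takes 1/3.
The remaining 2/3 passes to Isamu's descendants per stirpes.
The 2/3 is divided into 4 equal shares of 1/6 among Kenji, Umeko, Yoshiko, Yori.
Kenji predeceased; the 1/6 allotted to Kenji's branch passes to Kenji's issue by representation.
The 1/6 is divided into 3 equal shares of 1/18 among Chiyo, Reiko, Daichi.
Chiyo is living and takes 1/18.
Reiko is living and takes 1/18.
Daichi predeceased; the 1/18 allotted to Daichi's branch passes to Daichi's issue by representation.
The 1/18 is divided into 4 equal shares of 1/72 among Takeshi, Emiko, Haruki, Hana.
Takeshi is living and takes 1/72.
Emiko is living and takes 1/72.
Haruki is living and takes 1/72.
Hana is living and takes 1/72.
Umeko is living and takes 1/6.
Yoshiko predeceased; the 1/6 allotted to Yoshiko's branch passes to Yoshiko's issue by representation.
The 1/6 is divided into 3 equal shares of 1/18 among Ryo, Satoshi, Noboru.
Ryo is living and takes 1/18.
Satoshi is living and takes 1/18.
Noboru predeceased; the 1/18 allotted to Noboru's branch passes to Noboru's issue by representation.
The 1/18 is divided into 2 equal shares of 1/36 among Midori, Sachiko.
Midori is living and takes 1/36.
Sachiko is living and takes 1/36.
Yori predeceased; the 1/6 allotted to Yori's branch passes to Yori's issue by representation.
The 1/6 is divided into 4 equal shares of 1/24 among Mariko, Junko, Fumio, Akira.
Mariko is living and takes 1/24.
Junko is living and takes 1/24.
Fumio is living and takes 1/24.
Akira is living and takes 1/24.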